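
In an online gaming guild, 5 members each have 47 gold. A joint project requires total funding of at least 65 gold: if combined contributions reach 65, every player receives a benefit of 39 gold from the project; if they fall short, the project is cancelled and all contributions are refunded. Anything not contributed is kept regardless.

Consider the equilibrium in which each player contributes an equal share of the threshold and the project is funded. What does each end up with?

73 gold

Equal share of the threshold: 65/5 = 13.
At this profile no one gains by cutting their contribution: any cut drops the total below 65, the project is cancelled, contributions are refunded, and the deviator ends with 47, which is less than 47 − 13 + 39 = 73. Contributing more than 13 just wastes the excess. So contributing exactly 13 is a best response.
Each player's payoff: 47 − 13 + 39 = 73.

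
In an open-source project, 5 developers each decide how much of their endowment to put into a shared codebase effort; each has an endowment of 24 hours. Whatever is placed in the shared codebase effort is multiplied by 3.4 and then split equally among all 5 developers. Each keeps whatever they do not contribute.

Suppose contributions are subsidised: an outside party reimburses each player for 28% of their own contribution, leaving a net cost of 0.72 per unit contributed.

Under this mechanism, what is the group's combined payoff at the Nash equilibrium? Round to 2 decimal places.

Even with the mechanism, each unit contributed returns only (3.4/5) / 0.72 = 0.9444 per unit of net cost, so contributing nothing is still dominant.
At the Nash equilibrium no one contributes; group total payoff = 5 × 24 = 120.

120.00 hours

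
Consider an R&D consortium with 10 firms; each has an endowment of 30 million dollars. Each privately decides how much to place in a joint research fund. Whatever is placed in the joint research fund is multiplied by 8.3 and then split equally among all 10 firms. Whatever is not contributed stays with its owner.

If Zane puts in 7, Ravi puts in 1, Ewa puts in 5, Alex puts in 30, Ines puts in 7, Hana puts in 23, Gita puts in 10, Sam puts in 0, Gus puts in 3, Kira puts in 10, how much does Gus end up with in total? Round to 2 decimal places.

106.68 million dollars

Total contributed: 7 + 1 + 5 + 30 + 7 + 23 + 10 + 0 + 3 + 10 = 96.
Each receives 8.3 × 96 / 10 = 79.68 from the joint research fund.
Gus keeps 30 − 3 = 27, so Gus's payoff is 27 + 79.68 = 106.68.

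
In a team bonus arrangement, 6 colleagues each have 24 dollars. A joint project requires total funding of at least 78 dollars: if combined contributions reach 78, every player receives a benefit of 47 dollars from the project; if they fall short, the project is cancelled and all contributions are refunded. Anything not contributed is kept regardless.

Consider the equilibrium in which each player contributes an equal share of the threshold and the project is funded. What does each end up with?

Equal share of the threshold: 78/6 = 13.
At this profile no one gains by cutting their contribution: any cut drops the total below 78, the project is cancelled, contributions are refunded, and the deviator ends with 24, which is less than 24 − 13 + 47 = 58. Contributing more than 13 just wastes the excess. So contributing exactly 13 is a best response.
Each player's payoff: 24 − 13 + 47 = 58.

58 dollars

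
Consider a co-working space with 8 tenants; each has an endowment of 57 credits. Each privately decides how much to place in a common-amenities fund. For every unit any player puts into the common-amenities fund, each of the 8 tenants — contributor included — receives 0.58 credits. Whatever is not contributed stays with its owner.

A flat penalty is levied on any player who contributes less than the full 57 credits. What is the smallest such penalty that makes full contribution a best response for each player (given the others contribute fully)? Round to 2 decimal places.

23.94 credits

Given the others contribute fully, the best deviation is to contribute 0 (any partial contribution still incurs the fine and gives up units whose private return 0.58 is below 1).
Deviating from 57 to 0 saves 57 credits but forfeits the deviator's share of the drop in the common-amenities fund: 0.58 × 57 = 33.06.
So the deviation gain is 57 − 33.06 = 23.94, and the fine must be at least 23.94 credits to wipe it out.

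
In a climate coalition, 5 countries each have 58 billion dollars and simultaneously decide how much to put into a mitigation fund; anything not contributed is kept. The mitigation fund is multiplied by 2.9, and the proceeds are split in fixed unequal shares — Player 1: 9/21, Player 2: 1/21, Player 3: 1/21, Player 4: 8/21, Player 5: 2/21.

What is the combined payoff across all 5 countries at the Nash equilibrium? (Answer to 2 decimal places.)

510.40 billion dollars

For player j, contributing a unit is worthwhile iff 2.9 × (j's share) ≥ 1, i.e. iff j's share is at least 0.3448.
Player 1 and Player 4 are above the threshold, contributing 58 each; the remaining 3 contribute 0. Total contributed: 116.
The mitigation fund pays out 2.9 × 116 = 336.40 in total (split across the unequal shares, but the aggregate is all that matters for the group sum).
The 3 free-riders keep 58 each, adding 174. Group total = 174 + 336.40 = 510.40.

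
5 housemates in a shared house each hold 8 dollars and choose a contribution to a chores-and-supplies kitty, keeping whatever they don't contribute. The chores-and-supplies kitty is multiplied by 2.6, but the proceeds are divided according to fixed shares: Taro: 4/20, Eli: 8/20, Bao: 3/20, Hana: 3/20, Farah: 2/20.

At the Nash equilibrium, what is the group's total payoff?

52.80 dollars

A player with share s gets back 2.6·s per unit contributed, so full contribution is dominant for anyone with s > 1/2.6 = 0.3846 and zero contribution is dominant for anyone below.
The only share above 0.3846 is Eli's 8/20, contributing 8; the remaining 4 contribute 0. Total contributed: 8.
The chores-and-supplies kitty pays out 2.6 × 8 = 20.80 in total (split across the unequal shares, but the aggregate is all that matters for the group sum).
The 4 free-riders keep 8 each, adding 32. Group total = 32 + 20.80 = 52.80.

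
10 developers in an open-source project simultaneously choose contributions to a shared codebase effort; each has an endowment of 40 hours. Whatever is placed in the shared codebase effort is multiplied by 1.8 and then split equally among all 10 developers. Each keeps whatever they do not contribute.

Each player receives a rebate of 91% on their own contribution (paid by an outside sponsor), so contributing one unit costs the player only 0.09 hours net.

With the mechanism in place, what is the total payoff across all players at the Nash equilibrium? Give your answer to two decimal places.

1084.00 hours

Under the mechanism each unit contributed yields (1.8/10) / 0.09 = 2.0000 back to its contributor per unit of net cost, which exceeds 1, making full contribution the dominant choice for everyone.
At the Nash equilibrium everyone contributes 40. Group total payoff = 10 × (40 × 0.91 + 1.8 × 40) = 1084.00.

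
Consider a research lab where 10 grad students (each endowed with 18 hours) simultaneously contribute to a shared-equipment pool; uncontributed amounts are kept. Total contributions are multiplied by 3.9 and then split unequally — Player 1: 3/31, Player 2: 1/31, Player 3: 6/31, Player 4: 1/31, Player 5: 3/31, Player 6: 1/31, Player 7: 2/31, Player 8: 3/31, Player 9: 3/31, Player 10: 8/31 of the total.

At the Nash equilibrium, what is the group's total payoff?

For player j, contributing a unit is worthwhile iff 3.9 × (j's share) ≥ 1, i.e. iff j's share is at least 0.2564.
The only share above 0.2564 is Player 10's 8/31, contributing 18; the remaining 9 contribute 0. Total contributed: 18.
The shared-equipment pool pays out 3.9 × 18 = 70.20 in total (split across the unequal shares, but the aggregate is all that matters for the group sum).
The 9 free-riders keep 18 each, adding 162. Group total = 162 + 70.20 = 232.20.

232.20 hours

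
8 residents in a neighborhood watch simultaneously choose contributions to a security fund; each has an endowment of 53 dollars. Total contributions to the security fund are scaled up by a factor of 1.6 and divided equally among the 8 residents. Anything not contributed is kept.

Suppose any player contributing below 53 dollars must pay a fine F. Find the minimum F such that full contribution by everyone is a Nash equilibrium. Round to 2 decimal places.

Given the others contribute fully, the best deviation is to contribute 0 (any partial contribution still incurs the fine and gives up units whose private return 0.2000 is below 1).
Deviating from 53 to 0 saves 53 dollars but forfeits the deviator's share of the drop in the security fund: 1.6/8 × 53 = 10.60.
So the deviation gain is 53 − 10.60 = 42.40, and the fine must be at least 42.40 dollars to wipe it out.

42.40 dollars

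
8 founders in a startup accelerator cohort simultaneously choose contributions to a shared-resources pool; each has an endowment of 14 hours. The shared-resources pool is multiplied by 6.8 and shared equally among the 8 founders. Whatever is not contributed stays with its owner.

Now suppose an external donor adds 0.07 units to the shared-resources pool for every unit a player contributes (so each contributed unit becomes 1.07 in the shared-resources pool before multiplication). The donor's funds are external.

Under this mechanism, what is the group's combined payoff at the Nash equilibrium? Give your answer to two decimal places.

112.00 hours

Even with the mechanism, each unit contributed returns only 6.8 × 1.07 / 8 = 0.9095 per unit of net cost, so contributing nothing is still dominant.
At the Nash equilibrium no one contributes; group total payoff = 8 × 14 = 112.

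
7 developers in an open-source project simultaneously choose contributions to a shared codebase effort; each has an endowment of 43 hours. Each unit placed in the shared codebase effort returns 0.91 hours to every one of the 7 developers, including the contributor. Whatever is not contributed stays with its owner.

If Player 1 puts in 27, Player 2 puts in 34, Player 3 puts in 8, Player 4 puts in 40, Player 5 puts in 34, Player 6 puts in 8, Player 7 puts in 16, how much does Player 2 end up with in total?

Total contributed: 27 + 34 + 8 + 40 + 34 + 8 + 16 = 167.
Each receives 0.91 × 167 = 151.97 from the shared codebase effort.
Player 2 keeps 43 − 34 = 9, so Player 2's payoff is 9 + 151.97 = 160.97.

160.97 hours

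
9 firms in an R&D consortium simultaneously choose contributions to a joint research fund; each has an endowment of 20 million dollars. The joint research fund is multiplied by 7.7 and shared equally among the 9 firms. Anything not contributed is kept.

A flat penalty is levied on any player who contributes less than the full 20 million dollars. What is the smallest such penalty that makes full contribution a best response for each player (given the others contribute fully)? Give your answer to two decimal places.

2.89 million dollars

Given the others contribute fully, the best deviation is to contribute 0 (any partial contribution still incurs the fine and gives up units whose private return 0.8556 is below 1).
Deviating from 20 to 0 saves 20 million dollars but forfeits the deviator's share of the drop in the joint research fund: 7.7/9 × 20 = 17.11.
So the deviation gain is 20 − 17.11 = 2.89, and the fine must be at least 2.89 million dollars to wipe it out.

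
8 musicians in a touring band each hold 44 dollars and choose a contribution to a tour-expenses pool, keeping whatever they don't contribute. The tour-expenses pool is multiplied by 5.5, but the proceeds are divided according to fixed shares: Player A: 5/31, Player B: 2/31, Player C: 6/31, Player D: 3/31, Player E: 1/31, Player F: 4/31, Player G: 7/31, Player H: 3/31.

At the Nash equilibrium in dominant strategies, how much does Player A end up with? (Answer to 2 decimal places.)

122.06 dollars

Player j's private return per contributed unit is 5.5 × (j's share). Contributing is weakly dominant for j when that share is at least 1/5.5 = 0.1818, and contributing 0 is dominant otherwise.
Player C and Player G clear that bar, contributing 44 each; the remaining 6 contribute 0. Total contributed: 88.
Player A keeps 44 and receives 5.5 × 88 × 5/31 = 78.06 from the tour-expenses pool, for a payoff of 122.06.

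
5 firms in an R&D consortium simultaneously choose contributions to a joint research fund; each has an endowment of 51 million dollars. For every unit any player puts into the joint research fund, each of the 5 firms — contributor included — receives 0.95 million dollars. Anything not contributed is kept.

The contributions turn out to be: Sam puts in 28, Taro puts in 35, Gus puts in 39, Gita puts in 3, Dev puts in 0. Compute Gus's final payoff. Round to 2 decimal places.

111.75 million dollars

Total contributed: 28 + 35 + 39 + 3 + 0 = 105.
Each receives 0.95 × 105 = 99.75 from the joint research fund.
Gus keeps 51 − 39 = 12, so Gus's payoff is 12 + 99.75 = 111.75.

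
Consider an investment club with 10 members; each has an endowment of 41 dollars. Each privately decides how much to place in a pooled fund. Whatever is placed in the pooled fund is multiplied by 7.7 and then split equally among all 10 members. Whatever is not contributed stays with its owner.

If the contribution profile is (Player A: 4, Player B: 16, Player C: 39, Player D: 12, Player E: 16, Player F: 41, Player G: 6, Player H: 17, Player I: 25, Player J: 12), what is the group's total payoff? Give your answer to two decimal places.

1669.60 dollars

Total contributed: 4 + 16 + 39 + 12 + 16 + 41 + 6 + 17 + 25 + 12 = 188; total kept: 10 × 41 − 188 = 222.
The pooled fund pays out 7.7 × 188 = 1447.60 in aggregate.
Group total = 222 + 1447.60 = 1669.60.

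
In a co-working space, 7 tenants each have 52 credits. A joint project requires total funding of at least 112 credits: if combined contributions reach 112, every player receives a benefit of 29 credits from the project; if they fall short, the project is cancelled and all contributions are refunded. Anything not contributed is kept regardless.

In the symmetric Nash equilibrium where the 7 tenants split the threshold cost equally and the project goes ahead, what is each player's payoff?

Equal share of the threshold: 112/7 = 16.
At this profile no one gains by cutting their contribution: any cut drops the total below 112, the project is cancelled, contributions are refunded, and the deviator ends with 52, which is less than 52 − 16 + 29 = 65. Contributing more than 16 just wastes the excess. So contributing exactly 16 is a best response.
Each player's payoff: 52 − 16 + 29 = 65.

65 credits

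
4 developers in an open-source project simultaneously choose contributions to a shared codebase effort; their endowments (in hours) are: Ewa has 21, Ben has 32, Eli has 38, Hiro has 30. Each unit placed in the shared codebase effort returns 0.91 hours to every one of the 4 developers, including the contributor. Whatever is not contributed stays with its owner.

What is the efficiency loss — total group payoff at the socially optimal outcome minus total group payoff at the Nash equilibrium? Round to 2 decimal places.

319.44 hours

The private return per contributed unit is 0.91 < 1 for everyone, so the Nash equilibrium is zero contribution and the group total is Σ E_j = 21 + 32 + 38 + 30 = 121.
Each contributed unit returns 3.640 to the group, so the social optimum is full contribution by everyone: group total = 3.640 × 121 = 440.44.
Efficiency loss = (3.640 − 1) × 121 = 319.44.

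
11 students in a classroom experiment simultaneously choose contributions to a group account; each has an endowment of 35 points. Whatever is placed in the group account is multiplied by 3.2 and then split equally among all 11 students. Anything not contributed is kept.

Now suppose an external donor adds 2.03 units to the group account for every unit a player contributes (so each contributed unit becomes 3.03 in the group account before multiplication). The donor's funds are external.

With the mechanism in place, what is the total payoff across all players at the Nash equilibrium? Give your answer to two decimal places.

Even with the mechanism, each unit contributed returns only 3.2 × 3.03 / 11 = 0.8815 per unit of net cost, so contributing nothing is still dominant.
At the Nash equilibrium no one contributes; group total payoff = 11 × 35 = 385.

385.00 points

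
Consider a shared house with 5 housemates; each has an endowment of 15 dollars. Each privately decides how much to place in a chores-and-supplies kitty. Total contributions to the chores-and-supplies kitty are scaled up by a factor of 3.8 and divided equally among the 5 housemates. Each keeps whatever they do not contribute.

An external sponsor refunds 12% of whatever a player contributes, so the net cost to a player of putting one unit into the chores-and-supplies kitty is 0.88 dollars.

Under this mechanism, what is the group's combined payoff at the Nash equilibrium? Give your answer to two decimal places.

75.00 dollars

With the mechanism, a contributed unit returns (3.8/5) / 0.88 = 0.8636 per unit of net cost — still below 1 — so contributing 0 remains dominant for every player.
At the Nash equilibrium no one contributes; group total payoff = 5 × 15 = 75.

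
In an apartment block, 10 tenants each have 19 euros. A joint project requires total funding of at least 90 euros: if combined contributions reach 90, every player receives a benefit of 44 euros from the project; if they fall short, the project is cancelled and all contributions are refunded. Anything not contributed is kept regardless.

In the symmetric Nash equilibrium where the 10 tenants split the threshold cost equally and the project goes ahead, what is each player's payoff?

Equal share of the threshold: 90/10 = 9.
At this profile no one gains by cutting their contribution: any cut drops the total below 90, the project is cancelled, contributions are refunded, and the deviator ends with 19, which is less than 19 − 9 + 44 = 54. Contributing more than 9 just wastes the excess. So contributing exactly 9 is a best response.
Each player's payoff: 19 − 9 + 44 = 54.

54 euros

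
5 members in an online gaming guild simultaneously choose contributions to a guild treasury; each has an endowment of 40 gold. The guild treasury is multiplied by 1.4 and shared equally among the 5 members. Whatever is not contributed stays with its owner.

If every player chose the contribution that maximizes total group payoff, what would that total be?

280.00 gold

Each contributed unit returns 1.400 to the group as a whole (0.2800 to each of 5 players), which exceeds 1, so the social optimum is full contribution: group total = 1.400 × 200 = 280.00.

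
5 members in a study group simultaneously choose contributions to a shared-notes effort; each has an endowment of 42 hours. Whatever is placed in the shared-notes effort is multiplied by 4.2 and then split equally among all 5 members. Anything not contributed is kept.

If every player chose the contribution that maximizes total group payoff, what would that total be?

Each contributed unit returns 4.200 to the group as a whole (0.8400 to each of 5 players), which exceeds 1, so the social optimum is full contribution: group total = 4.200 × 210 = 882.00.

882.00 hours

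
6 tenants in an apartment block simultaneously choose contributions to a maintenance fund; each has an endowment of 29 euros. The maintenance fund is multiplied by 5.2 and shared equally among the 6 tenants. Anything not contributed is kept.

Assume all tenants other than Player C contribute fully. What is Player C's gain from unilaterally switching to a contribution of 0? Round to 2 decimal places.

Switching from a contribution of 29 to 0 lets Player C keep an extra 29 euros, but lowers the maintenance fund by 29, which costs Player C their own share of that drop: 5.2/6 × 29 = 25.13.
Net gain = 29 − 25.13 = 3.87. The private return per contributed unit (0.8667) is below 1, so free-riding is indeed the best response regardless of what the others do.

3.87 euros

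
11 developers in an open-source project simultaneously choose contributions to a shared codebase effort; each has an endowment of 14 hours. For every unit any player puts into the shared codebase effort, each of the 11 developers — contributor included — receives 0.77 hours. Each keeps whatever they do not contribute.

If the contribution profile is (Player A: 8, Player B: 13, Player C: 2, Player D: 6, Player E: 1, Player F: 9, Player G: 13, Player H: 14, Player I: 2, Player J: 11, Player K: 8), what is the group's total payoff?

803.89 hours

Total contributed: 8 + 13 + 2 + 6 + 1 + 9 + 13 + 14 + 2 + 11 + 8 = 87; total kept: 11 × 14 − 87 = 67.
The shared codebase effort pays out 0.77 × 11 × 87 = 736.89 in aggregate.
Group total = 67 + 736.89 = 803.89.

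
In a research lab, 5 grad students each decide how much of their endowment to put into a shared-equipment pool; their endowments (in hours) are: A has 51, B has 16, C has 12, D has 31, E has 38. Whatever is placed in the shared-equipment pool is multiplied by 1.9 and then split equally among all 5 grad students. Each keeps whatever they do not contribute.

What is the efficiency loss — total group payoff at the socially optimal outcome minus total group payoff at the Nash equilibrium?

133.20 hours

The private return per contributed unit is 1.9/5 = 0.3800 < 1 for every player regardless of endowment, so the Nash equilibrium is zero contribution and the group total is Σ E_j = 51 + 16 + 12 + 31 + 38 = 148.
Each contributed unit returns 1.900 to the group, so the social optimum is full contribution by everyone: group total = 1.900 × 148 = 281.20.
Efficiency loss = (1.900 − 1) × 148 = 133.20.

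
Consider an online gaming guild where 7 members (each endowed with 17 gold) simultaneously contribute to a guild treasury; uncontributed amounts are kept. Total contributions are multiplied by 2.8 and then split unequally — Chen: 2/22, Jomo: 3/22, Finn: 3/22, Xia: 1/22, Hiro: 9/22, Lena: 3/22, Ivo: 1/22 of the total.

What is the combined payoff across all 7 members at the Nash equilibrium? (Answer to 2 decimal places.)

For player j, contributing a unit is worthwhile iff 2.8 × (j's share) ≥ 1, i.e. iff j's share is at least 0.3571.
The only share above 0.3571 is Hiro's 9/22, contributing 17; the remaining 6 contribute 0. Total contributed: 17.
The guild treasury pays out 2.8 × 17 = 47.60 in total (split across the unequal shares, but the aggregate is all that matters for the group sum).
The 6 free-riders keep 17 each, adding 102. Group total = 102 + 47.60 = 149.60.

149.60 gold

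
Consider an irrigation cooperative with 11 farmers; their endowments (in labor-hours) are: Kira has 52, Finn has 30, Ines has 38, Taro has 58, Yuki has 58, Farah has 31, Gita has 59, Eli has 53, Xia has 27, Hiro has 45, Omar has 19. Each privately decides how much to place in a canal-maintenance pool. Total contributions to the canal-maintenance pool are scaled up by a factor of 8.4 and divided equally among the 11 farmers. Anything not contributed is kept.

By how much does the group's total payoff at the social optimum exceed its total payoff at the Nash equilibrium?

The private return per contributed unit is 8.4/11 = 0.7636 < 1 for every player regardless of endowment, so the Nash equilibrium is zero contribution and the group total is Σ E_j = 52 + 30 + 38 + 58 + 58 + 31 + 59 + 53 + 27 + 45 + 19 = 470.
Each contributed unit returns 8.400 to the group, so the social optimum is full contribution by everyone: group total = 8.400 × 470 = 3948.00.
Efficiency loss = (8.400 − 1) × 470 = 3478.00.

3478.00 labor-hours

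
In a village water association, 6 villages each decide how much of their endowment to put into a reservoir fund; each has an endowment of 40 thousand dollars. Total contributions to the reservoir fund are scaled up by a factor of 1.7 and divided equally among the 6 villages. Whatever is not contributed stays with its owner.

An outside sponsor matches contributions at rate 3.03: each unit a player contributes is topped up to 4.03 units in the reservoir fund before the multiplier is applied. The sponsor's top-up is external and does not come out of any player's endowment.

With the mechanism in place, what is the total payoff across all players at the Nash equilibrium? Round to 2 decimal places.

With the mechanism, a contributed unit returns 1.7 × 4.03 / 6 = 1.1418 per unit of net cost to the contributor — now above 1 — so contributing fully is weakly dominant for every player.
So the Nash equilibrium is full contribution by all 6; the group earns 1.7 × 4.03 × 240 = 1644.24.

1644.24 thousand dollars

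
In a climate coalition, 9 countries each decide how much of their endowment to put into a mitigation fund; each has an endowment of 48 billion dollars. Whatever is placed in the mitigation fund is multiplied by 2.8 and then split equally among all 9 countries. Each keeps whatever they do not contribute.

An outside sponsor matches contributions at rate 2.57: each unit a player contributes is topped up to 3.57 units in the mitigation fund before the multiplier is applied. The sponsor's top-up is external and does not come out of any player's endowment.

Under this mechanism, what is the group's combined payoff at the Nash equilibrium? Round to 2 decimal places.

4318.27 billion dollars

The effective private return per unit is now 2.8 × 3.57 / 9 = 1.1107 > 1, so every player's dominant strategy flips to full contribution.
So the Nash equilibrium is full contribution by all 9; the group earns 2.8 × 3.57 × 432 = 4318.27.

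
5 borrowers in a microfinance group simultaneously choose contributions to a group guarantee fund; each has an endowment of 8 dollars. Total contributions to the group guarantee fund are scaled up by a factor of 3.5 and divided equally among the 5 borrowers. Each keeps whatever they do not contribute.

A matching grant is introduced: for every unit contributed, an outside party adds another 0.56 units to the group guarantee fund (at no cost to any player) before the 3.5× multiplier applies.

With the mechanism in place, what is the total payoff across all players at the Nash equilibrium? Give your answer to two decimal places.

218.40 dollars

Under the mechanism each unit contributed yields 3.5 × 1.56 / 5 = 1.0920 back to its contributor per unit of net cost, which exceeds 1, making full contribution the dominant choice for everyone.
At the Nash equilibrium everyone contributes 8. Group total payoff = 3.5 × 1.56 × 40 = 218.40.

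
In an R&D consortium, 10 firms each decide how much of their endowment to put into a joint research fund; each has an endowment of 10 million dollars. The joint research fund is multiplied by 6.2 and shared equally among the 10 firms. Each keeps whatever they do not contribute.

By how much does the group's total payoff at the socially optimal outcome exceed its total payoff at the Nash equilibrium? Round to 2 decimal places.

Each contributed unit returns 6.2/10 = 0.6200 to its contributor — below 1 — so contributing 0 is dominant for every player. At the Nash equilibrium everyone keeps their 10, and the group total is 10 × 10 = 100.
Each contributed unit returns 6.200 to the group as a whole (0.6200 to each of 10 players), which exceeds 1, so the social optimum is full contribution: group total = 6.200 × 100 = 620.00.
Efficiency loss = 620.00 − 100 = 520.00.

520.00 million dollars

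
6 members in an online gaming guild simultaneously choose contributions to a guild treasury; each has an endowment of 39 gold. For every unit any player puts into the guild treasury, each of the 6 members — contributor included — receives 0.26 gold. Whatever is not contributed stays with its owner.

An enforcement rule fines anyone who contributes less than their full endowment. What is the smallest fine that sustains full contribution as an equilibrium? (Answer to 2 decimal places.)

Given the others contribute fully, the best deviation is to contribute 0 (any partial contribution still incurs the fine and gives up units whose private return 0.26 is below 1).
Deviating from 39 to 0 saves 39 gold but forfeits the deviator's share of the drop in the guild treasury: 0.26 × 39 = 10.14.
So the deviation gain is 39 − 10.14 = 28.86, and the fine must be at least 28.86 gold to wipe it out.

28.86 gold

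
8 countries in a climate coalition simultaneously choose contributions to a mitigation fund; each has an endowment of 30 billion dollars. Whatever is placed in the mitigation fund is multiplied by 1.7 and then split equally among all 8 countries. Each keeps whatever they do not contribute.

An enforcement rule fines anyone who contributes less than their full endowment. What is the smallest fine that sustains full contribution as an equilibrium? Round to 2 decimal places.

23.63 billion dollars

Given the others contribute fully, the best deviation is to contribute 0 (any partial contribution still incurs the fine and gives up units whose private return 0.2125 is below 1).
Deviating from 30 to 0 saves 30 billion dollars but forfeits the deviator's share of the drop in the mitigation fund: 1.7/8 × 30 = 6.37.
So the deviation gain is 30 − 6.37 = 23.63, and the fine must be at least 23.63 billion dollars to wipe it out.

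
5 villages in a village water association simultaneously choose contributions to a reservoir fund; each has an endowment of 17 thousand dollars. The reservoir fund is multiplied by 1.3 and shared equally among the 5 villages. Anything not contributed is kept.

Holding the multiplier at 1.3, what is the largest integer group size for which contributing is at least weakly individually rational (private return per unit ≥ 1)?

Private return per unit is 1.3/(group size), which is ≥ 1 whenever the group size is ≤ 1.3.
The largest such integer is 1.

1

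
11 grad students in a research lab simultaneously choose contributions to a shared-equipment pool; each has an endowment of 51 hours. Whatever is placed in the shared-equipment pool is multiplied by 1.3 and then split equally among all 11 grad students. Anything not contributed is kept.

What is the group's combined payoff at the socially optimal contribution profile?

729.30 hours

Each contributed unit returns 1.300 to the group as a whole (0.1182 to each of 11 players), which exceeds 1, so the social optimum is full contribution: group total = 1.300 × 561 = 729.30.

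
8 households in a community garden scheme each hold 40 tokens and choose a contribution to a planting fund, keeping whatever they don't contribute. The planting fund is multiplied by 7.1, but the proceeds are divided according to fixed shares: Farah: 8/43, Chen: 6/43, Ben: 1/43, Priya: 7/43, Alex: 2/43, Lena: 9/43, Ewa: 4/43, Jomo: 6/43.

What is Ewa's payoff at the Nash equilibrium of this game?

119.26 tokens

Each unit j contributes comes back to j as 7.1 × (j's share), so j prefers to contribute only if that share exceeds 1/7.1 = 0.1408; otherwise keeping the unit dominates.
Farah, Priya and Lena clear that bar, contributing 40 each; the remaining 5 contribute 0. Total contributed: 120.
Ewa keeps 40 and receives 7.1 × 120 × 4/43 = 79.26 from the planting fund, for a payoff of 119.26.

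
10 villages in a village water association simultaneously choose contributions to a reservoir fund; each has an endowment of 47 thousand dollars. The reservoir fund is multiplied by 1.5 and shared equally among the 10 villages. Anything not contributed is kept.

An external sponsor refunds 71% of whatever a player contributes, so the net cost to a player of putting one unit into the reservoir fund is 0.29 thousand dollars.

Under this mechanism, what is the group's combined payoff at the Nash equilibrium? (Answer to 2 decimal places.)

470.00 thousand dollars

With the mechanism, a contributed unit returns (1.5/10) / 0.29 = 0.5172 per unit of net cost — still below 1 — so contributing 0 remains dominant for every player.
Everyone keeps their endowment and the group total is 10 × 47 = 470.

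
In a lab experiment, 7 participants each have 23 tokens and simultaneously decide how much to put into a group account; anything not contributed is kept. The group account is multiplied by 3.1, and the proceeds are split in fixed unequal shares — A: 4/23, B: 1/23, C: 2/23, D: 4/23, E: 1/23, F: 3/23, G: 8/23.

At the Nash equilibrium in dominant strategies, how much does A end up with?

35.40 tokens

Each unit j contributes comes back to j as 3.1 × (j's share), so j prefers to contribute only if that share exceeds 1/3.1 = 0.3226; otherwise keeping the unit dominates.
Only G (8/23) clears that bar, contributing 23; the remaining 6 contribute 0. Total contributed: 23.
A keeps 23 and receives 3.1 × 23 × 4/23 = 12.40 from the group account, for a payoff of 35.40.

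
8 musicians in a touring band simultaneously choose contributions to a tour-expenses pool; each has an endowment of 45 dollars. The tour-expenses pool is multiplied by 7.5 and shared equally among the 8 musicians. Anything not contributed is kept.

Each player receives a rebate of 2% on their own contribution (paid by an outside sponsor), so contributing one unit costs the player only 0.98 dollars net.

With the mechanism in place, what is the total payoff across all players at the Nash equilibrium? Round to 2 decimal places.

360.00 dollars

With the mechanism, a contributed unit returns (7.5/8) / 0.98 = 0.9566 per unit of net cost — still below 1 — so contributing 0 remains dominant for every player.
At the Nash equilibrium no one contributes; group total payoff = 8 × 45 = 360.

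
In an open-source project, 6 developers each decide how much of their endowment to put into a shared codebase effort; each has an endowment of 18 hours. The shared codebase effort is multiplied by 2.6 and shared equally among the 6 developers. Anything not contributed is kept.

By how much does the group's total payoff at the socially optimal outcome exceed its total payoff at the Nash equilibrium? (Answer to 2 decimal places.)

172.80 hours

Each contributed unit returns 2.6/6 = 0.4333 to its contributor — below 1 — so contributing 0 is dominant for every player. At the Nash equilibrium everyone keeps their 18, and the group total is 6 × 18 = 108.
Each contributed unit returns 2.600 to the group as a whole (0.4333 to each of 6 players), which exceeds 1, so the social optimum is full contribution: group total = 2.600 × 108 = 280.80.
Efficiency loss = 280.80 − 108 = 172.80.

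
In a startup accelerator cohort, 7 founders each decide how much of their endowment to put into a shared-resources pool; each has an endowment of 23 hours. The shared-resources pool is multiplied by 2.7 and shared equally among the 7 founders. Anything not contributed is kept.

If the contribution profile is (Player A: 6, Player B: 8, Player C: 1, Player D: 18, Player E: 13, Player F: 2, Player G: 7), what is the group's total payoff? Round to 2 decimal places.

254.50 hours

Total contributed: 6 + 8 + 1 + 18 + 13 + 2 + 7 = 55; total kept: 7 × 23 − 55 = 106.
The shared-resources pool pays out 2.7 × 55 = 148.50 in aggregate.
Group total = 106 + 148.50 = 254.50.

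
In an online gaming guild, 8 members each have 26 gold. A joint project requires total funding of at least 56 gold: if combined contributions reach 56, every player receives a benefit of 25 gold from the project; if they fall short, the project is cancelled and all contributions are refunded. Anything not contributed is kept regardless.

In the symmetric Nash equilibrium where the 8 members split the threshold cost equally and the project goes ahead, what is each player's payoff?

Equal share of the threshold: 56/8 = 7.
At this profile no one gains by cutting their contribution: any cut drops the total below 56, the project is cancelled, contributions are refunded, and the deviator ends with 26, which is less than 26 − 7 + 25 = 44. Contributing more than 7 just wastes the excess. So contributing exactly 7 is a best response.
Each player's payoff: 26 − 7 + 25 = 44.

44 gold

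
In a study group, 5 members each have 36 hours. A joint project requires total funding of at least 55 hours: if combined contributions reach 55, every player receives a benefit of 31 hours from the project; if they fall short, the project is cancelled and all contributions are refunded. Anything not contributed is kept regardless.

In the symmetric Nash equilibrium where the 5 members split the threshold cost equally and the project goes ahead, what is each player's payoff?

56 hours

Equal share of the threshold: 55/5 = 11.
At this profile no one gains by cutting their contribution: any cut drops the total below 55, the project is cancelled, contributions are refunded, and the deviator ends with 36, which is less than 36 − 11 + 31 = 56. Contributing more than 11 just wastes the excess. So contributing exactly 11 is a best response.
Each player's payoff: 36 − 11 + 31 = 56.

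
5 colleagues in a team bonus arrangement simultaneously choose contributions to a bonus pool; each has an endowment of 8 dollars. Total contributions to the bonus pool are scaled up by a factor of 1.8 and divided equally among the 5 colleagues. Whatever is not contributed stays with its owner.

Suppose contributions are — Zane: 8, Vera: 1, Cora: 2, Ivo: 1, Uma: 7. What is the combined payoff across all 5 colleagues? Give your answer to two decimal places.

Total contributed: 8 + 1 + 2 + 1 + 7 = 19; total kept: 5 × 8 − 19 = 21.
The bonus pool pays out 1.8 × 19 = 34.20 in aggregate.
Group total = 21 + 34.20 = 55.20.

55.20 dollars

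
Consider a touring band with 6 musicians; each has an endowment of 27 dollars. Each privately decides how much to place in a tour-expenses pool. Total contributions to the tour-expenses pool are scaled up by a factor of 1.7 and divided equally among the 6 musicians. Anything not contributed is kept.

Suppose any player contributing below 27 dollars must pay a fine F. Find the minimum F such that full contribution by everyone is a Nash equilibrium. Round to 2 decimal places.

Given the others contribute fully, the best deviation is to contribute 0 (any partial contribution still incurs the fine and gives up units whose private return 0.2833 is below 1).
Deviating from 27 to 0 saves 27 dollars but forfeits the deviator's share of the drop in the tour-expenses pool: 1.7/6 × 27 = 7.65.
So the deviation gain is 27 − 7.65 = 19.35, and the fine must be at least 19.35 dollars to wipe it out.

19.35 dollars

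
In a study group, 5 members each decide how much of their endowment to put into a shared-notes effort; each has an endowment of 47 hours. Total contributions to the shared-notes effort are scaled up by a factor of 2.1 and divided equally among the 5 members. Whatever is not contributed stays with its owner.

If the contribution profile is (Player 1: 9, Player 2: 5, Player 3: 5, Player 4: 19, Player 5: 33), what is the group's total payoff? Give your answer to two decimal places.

313.10 hours

Total contributed: 9 + 5 + 5 + 19 + 33 = 71; total kept: 5 × 47 − 71 = 164.
The shared-notes effort pays out 2.1 × 71 = 149.10 in aggregate.
Group total = 164 + 149.10 = 313.10.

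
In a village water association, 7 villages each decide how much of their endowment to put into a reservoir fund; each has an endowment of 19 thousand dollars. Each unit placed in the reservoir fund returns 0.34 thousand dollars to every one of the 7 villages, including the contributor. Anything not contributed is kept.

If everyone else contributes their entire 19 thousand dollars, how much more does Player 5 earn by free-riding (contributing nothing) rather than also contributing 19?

Switching from a contribution of 19 to 0 lets Player 5 keep an extra 19 thousand dollars, but lowers the reservoir fund by 19, which costs Player 5 their own share of that drop: 0.34 × 19 = 6.46.
Net gain = 19 − 6.46 = 12.54. The private return per contributed unit (0.34) is below 1, so free-riding is indeed the best response regardless of what the others do.

12.54 thousand dollars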